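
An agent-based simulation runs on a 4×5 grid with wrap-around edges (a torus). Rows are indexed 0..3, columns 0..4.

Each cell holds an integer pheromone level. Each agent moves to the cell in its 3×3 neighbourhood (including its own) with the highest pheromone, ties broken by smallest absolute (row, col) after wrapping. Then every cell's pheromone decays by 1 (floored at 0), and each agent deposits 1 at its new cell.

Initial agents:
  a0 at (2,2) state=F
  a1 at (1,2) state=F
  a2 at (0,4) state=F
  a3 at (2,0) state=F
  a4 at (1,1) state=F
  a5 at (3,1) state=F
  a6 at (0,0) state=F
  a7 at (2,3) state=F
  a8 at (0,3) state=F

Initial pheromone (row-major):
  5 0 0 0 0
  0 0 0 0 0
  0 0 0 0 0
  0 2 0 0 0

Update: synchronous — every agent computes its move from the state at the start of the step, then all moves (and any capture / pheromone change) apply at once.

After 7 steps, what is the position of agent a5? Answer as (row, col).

t=1: a0@(3,1) a1@(0,1) a2@(0,0) a3@(3,1) a4@(0,0) a5@(0,0) a6@(0,0) a7@(1,2) a8@(0,2) | pheromone: 8 1 1 0 0 / 0 0 1 0 0 / 0 0 0 0 0 / 0 3 0 0 0
t=2: a0@(0,0) a1@(0,0) a2@(0,0) a3@(0,0) a4@(0,0) a5@(0,0) a6@(0,0) a7@(0,1) a8@(3,1) | pheromone: 14 1 0 0 0 / 0 0 0 0 0 / 0 0 0 0 0 / 0 3 0 0 0
t=3: a0@(0,0) a1@(0,0) a2@(0,0) a3@(0,0) a4@(0,0) a5@(0,0) a6@(0,0) a7@(0,0) a8@(0,0) | pheromone: 22 0 0 0 0 / 0 0 0 0 0 / 0 0 0 0 0 / 0 2 0 0 0
t=4: a0@(0,0) a1@(0,0) a2@(0,0) a3@(0,0) a4@(0,0) a5@(0,0) a6@(0,0) a7@(0,0) a8@(0,0) | pheromone: 30 0 0 0 0 / 0 0 0 0 0 / 0 0 0 0 0 / 0 1 0 0 0
t=5: a0@(0,0) a1@(0,0) a2@(0,0) a3@(0,0) a4@(0,0) a5@(0,0) a6@(0,0) a7@(0,0) a8@(0,0) | pheromone: 38 0 0 0 0 / 0 0 0 0 0 / 0 0 0 0 0 / 0 0 0 0 0
t=6: a0@(0,0) a1@(0,0) a2@(0,0) a3@(0,0) a4@(0,0) a5@(0,0) a6@(0,0) a7@(0,0) a8@(0,0) | pheromone: 46 0 0 0 0 / 0 0 0 0 0 / 0 0 0 0 0 / 0 0 0 0 0
t=7: a0@(0,0) a1@(0,0) a2@(0,0) a3@(0,0) a4@(0,0) a5@(0,0) a6@(0,0) a7@(0,0) a8@(0,0) | pheromone: 54 0 0 0 0 / 0 0 0 0 0 / 0 0 0 0 0 / 0 0 0 0 0

(0, 0)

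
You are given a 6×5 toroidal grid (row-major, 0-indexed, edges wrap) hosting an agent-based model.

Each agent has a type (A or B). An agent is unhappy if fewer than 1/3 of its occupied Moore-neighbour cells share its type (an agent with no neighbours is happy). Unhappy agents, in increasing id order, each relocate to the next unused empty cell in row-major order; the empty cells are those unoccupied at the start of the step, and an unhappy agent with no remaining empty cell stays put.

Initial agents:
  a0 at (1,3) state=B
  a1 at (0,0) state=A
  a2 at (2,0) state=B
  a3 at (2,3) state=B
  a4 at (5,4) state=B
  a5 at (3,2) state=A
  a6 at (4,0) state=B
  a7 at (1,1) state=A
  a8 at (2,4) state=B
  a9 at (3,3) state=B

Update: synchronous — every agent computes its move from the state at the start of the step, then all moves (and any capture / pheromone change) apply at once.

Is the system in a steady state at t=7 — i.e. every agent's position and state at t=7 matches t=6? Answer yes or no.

t=1: a0@(1,3):B a1@(0,0):A a2@(2,0):B a3@(2,3):B a4@(5,4):B a5@(0,1):A a6@(4,0):B a7@(1,1):A a8@(2,4):B a9@(3,3):B
t=2: (unchanged — steady state)

yes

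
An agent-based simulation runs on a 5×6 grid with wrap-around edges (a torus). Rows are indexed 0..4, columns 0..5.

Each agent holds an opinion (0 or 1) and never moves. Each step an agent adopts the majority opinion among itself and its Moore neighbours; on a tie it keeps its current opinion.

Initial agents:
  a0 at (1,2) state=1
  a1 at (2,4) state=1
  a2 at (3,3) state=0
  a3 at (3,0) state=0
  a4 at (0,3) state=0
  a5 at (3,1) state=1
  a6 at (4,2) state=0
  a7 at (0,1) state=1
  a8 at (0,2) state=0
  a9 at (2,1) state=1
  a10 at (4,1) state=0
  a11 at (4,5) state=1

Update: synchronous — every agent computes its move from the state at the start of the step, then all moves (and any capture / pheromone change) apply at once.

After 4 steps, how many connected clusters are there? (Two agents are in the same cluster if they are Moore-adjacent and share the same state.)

t=1: a0@(1,2):1 a1@(2,4):1 a2@(3,3):0 a3@(3,0):1 a4@(0,3):0 a5@(3,1):0 a6@(4,2):0 a7@(0,1):0 a8@(0,2):0 a9@(2,1):1 a10@(4,1):0 a11@(4,5):1
t=2: a0@(1,2):0 a1@(2,4):1 a2@(3,3):0 a3@(3,0):1 a4@(0,3):0 a5@(3,1):0 a6@(4,2):0 a7@(0,1):0 a8@(0,2):0 a9@(2,1):1 a10@(4,1):0 a11@(4,5):1
t=3: (unchanged — steady state)

3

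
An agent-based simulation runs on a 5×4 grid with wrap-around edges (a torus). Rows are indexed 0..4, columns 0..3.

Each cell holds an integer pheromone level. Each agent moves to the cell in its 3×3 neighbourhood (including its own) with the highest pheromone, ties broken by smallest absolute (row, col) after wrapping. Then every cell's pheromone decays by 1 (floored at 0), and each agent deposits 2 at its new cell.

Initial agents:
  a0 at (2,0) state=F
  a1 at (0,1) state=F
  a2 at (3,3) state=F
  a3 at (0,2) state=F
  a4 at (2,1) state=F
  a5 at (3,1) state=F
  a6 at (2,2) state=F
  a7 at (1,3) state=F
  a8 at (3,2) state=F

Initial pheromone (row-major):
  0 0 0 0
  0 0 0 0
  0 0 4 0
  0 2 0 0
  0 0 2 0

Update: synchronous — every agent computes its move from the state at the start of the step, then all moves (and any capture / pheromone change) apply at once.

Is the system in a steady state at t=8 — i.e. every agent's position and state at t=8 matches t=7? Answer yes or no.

t=1: a0@(3,1) a1@(4,2) a2@(2,2) a3@(4,2) a4@(2,2) a5@(2,2) a6@(2,2) a7@(2,2) a8@(2,2) | pheromone: 0 0 0 0 / 0 0 0 0 / 0 0 15 0 / 0 3 0 0 / 0 0 5 0
t=2: a0@(2,2) a1@(4,2) a2@(2,2) a3@(4,2) a4@(2,2) a5@(2,2) a6@(2,2) a7@(2,2) a8@(2,2) | pheromone: 0 0 0 0 / 0 0 0 0 / 0 0 28 0 / 0 2 0 0 / 0 0 8 0
t=3: a0@(2,2) a1@(4,2) a2@(2,2) a3@(4,2) a4@(2,2) a5@(2,2) a6@(2,2) a7@(2,2) a8@(2,2) | pheromone: 0 0 0 0 / 0 0 0 0 / 0 0 41 0 / 0 1 0 0 / 0 0 11 0
t=4: a0@(2,2) a1@(4,2) a2@(2,2) a3@(4,2) a4@(2,2) a5@(2,2) a6@(2,2) a7@(2,2) a8@(2,2) | pheromone: 0 0 0 0 / 0 0 0 0 / 0 0 54 0 / 0 0 0 0 / 0 0 14 0
t=5: a0@(2,2) a1@(4,2) a2@(2,2) a3@(4,2) a4@(2,2) a5@(2,2) a6@(2,2) a7@(2,2) a8@(2,2) | pheromone: 0 0 0 0 / 0 0 0 0 / 0 0 67 0 / 0 0 0 0 / 0 0 17 0
t=6: a0@(2,2) a1@(4,2) a2@(2,2) a3@(4,2) a4@(2,2) a5@(2,2) a6@(2,2) a7@(2,2) a8@(2,2) | pheromone: 0 0 0 0 / 0 0 0 0 / 0 0 80 0 / 0 0 0 0 / 0 0 20 0
t=7: a0@(2,2) a1@(4,2) a2@(2,2) a3@(4,2) a4@(2,2) a5@(2,2) a6@(2,2) a7@(2,2) a8@(2,2) | pheromone: 0 0 0 0 / 0 0 0 0 / 0 0 93 0 / 0 0 0 0 / 0 0 23 0
t=8: a0@(2,2) a1@(4,2) a2@(2,2) a3@(4,2) a4@(2,2) a5@(2,2) a6@(2,2) a7@(2,2) a8@(2,2) | pheromone: 0 0 0 0 / 0 0 0 0 / 0 0 106 0 / 0 0 0 0 / 0 0 26 0

yes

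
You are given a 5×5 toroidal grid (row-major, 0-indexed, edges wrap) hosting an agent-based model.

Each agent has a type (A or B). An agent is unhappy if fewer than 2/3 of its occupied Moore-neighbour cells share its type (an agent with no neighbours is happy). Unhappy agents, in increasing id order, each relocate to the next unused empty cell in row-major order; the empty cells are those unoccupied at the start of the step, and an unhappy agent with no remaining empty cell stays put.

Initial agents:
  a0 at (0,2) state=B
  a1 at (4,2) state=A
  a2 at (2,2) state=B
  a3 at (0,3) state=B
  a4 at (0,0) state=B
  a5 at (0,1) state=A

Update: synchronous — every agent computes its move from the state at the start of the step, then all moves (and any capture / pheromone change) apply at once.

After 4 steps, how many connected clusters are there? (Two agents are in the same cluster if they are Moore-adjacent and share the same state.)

t=1: a0@(0,4):B a1@(1,0):A a2@(2,2):B a3@(1,1):B a4@(1,2):B a5@(1,3):A
t=2: a0@(0,0):B a1@(0,1):A a2@(2,2):B a3@(1,1):B a4@(1,2):B a5@(0,2):A
t=3: a0@(0,3):B a1@(0,4):A a2@(2,2):B a3@(1,0):B a4@(1,3):B a5@(1,4):A
t=4: a0@(0,0):B a1@(0,1):A a2@(2,2):B a3@(0,2):B a4@(1,1):B a5@(1,2):A

2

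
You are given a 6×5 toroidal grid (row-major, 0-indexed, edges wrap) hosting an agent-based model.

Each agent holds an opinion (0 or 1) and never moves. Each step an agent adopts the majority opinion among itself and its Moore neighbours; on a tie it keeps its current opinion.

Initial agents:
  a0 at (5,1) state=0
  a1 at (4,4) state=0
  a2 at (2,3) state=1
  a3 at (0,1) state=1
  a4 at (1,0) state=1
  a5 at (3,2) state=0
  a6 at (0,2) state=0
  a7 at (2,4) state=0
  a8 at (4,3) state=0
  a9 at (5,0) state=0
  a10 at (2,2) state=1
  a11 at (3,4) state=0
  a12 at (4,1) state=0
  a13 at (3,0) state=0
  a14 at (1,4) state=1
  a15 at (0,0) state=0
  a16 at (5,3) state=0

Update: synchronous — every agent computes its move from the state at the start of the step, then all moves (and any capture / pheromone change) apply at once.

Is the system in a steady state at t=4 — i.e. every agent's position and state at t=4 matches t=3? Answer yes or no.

t=1: a0@(5,1):0 a1@(4,4):0 a2@(2,3):1 a3@(0,1):0 a4@(1,0):1 a5@(3,2):0 a6@(0,2):0 a7@(2,4):0 a8@(4,3):0 a9@(5,0):0 a10@(2,2):1 a11@(3,4):0 a12@(4,1):0 a13@(3,0):0 a14@(1,4):1 a15@(0,0):0 a16@(5,3):0
t=2: a0@(5,1):0 a1@(4,4):0 a2@(2,3):1 a3@(0,1):0 a4@(1,0):0 a5@(3,2):0 a6@(0,2):0 a7@(2,4):0 a8@(4,3):0 a9@(5,0):0 a10@(2,2):1 a11@(3,4):0 a12@(4,1):0 a13@(3,0):0 a14@(1,4):1 a15@(0,0):0 a16@(5,3):0
t=3: a0@(5,1):0 a1@(4,4):0 a2@(2,3):1 a3@(0,1):0 a4@(1,0):0 a5@(3,2):0 a6@(0,2):0 a7@(2,4):0 a8@(4,3):0 a9@(5,0):0 a10@(2,2):1 a11@(3,4):0 a12@(4,1):0 a13@(3,0):0 a14@(1,4):0 a15@(0,0):0 a16@(5,3):0
t=4: a0@(5,1):0 a1@(4,4):0 a2@(2,3):0 a3@(0,1):0 a4@(1,0):0 a5@(3,2):0 a6@(0,2):0 a7@(2,4):0 a8@(4,3):0 a9@(5,0):0 a10@(2,2):1 a11@(3,4):0 a12@(4,1):0 a13@(3,0):0 a14@(1,4):0 a15@(0,0):0 a16@(5,3):0

no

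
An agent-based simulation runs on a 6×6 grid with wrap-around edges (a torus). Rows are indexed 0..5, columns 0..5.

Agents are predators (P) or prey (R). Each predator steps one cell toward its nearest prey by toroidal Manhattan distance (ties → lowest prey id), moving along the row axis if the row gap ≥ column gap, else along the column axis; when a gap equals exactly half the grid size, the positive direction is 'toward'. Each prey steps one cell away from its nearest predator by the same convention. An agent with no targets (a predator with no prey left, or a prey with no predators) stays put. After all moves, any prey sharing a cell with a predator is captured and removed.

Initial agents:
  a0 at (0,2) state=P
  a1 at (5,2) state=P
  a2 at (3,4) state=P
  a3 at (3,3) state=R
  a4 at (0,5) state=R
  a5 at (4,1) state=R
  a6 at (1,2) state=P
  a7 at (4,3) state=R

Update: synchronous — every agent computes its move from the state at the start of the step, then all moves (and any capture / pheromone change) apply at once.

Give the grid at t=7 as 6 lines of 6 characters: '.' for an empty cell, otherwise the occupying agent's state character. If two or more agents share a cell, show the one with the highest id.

t=1: a0@(0,3):P a1@(4,2):P a2@(3,3):P a3@(3,2):R a4@(0,4):R a5@(3,1):R a6@(2,2):P
t=2: a0@(0,4):P a1@(3,2):P a2@(3,2):P a3@(2,2):R a4@(0,5):R a5@(2,1):R a6@(3,2):P
t=3: a0@(0,5):P a1@(2,2):P a2@(2,2):P a3@(1,2):R a4@(0,0):R a5@(1,1):R a6@(2,2):P
t=4: a0@(0,0):P a1@(1,2):P a2@(1,2):P a3@(0,2):R a4@(0,1):R a5@(0,1):R a6@(1,2):P
t=5: a0@(0,1):P a1@(0,2):P a2@(0,2):P a3@(5,2):R a6@(0,2):P
t=6: a0@(5,1):P a1@(5,2):P a2@(5,2):P a3@(4,2):R a6@(5,2):P
t=7: a0@(4,1):P a1@(4,2):P a2@(4,2):P a3@(3,2):R a6@(4,2):P

......
......
......
..R...
.PP...
......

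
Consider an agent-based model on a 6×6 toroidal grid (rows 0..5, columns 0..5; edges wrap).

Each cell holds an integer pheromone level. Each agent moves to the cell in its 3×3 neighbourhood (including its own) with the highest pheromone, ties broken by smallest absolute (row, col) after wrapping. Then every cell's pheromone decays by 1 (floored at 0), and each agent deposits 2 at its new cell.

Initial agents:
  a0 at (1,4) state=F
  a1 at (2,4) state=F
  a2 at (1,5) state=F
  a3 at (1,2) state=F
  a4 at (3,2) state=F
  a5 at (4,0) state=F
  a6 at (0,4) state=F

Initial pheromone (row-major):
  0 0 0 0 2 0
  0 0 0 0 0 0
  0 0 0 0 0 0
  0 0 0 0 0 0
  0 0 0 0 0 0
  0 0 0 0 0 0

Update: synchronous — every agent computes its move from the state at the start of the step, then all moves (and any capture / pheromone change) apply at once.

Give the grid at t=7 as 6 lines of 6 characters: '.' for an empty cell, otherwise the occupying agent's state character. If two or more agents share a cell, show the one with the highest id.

t=1: a0@(0,4) a1@(1,3) a2@(0,4) a3@(0,1) a4@(2,1) a5@(3,0) a6@(0,4) | pheromone: 0 2 0 0 7 0 / 0 0 0 2 0 0 / 0 2 0 0 0 0 / 2 0 0 0 0 0 / 0 0 0 0 0 0 / 0 0 0 0 0 0
t=2: a0@(0,4) a1@(0,4) a2@(0,4) a3@(0,1) a4@(2,1) a5@(2,1) a6@(0,4) | pheromone: 0 3 0 0 14 0 / 0 0 0 1 0 0 / 0 5 0 0 0 0 / 1 0 0 0 0 0 / 0 0 0 0 0 0 / 0 0 0 0 0 0
t=3: a0@(0,4) a1@(0,4) a2@(0,4) a3@(0,1) a4@(2,1) a5@(2,1) a6@(0,4) | pheromone: 0 4 0 0 21 0 / 0 0 0 0 0 0 / 0 8 0 0 0 0 / 0 0 0 0 0 0 / 0 0 0 0 0 0 / 0 0 0 0 0 0
t=4: a0@(0,4) a1@(0,4) a2@(0,4) a3@(0,1) a4@(2,1) a5@(2,1) a6@(0,4) | pheromone: 0 5 0 0 28 0 / 0 0 0 0 0 0 / 0 11 0 0 0 0 / 0 0 0 0 0 0 / 0 0 0 0 0 0 / 0 0 0 0 0 0
t=5: a0@(0,4) a1@(0,4) a2@(0,4) a3@(0,1) a4@(2,1) a5@(2,1) a6@(0,4) | pheromone: 0 6 0 0 35 0 / 0 0 0 0 0 0 / 0 14 0 0 0 0 / 0 0 0 0 0 0 / 0 0 0 0 0 0 / 0 0 0 0 0 0
t=6: a0@(0,4) a1@(0,4) a2@(0,4) a3@(0,1) a4@(2,1) a5@(2,1) a6@(0,4) | pheromone: 0 7 0 0 42 0 / 0 0 0 0 0 0 / 0 17 0 0 0 0 / 0 0 0 0 0 0 / 0 0 0 0 0 0 / 0 0 0 0 0 0
t=7: a0@(0,4) a1@(0,4) a2@(0,4) a3@(0,1) a4@(2,1) a5@(2,1) a6@(0,4) | pheromone: 0 8 0 0 49 0 / 0 0 0 0 0 0 / 0 20 0 0 0 0 / 0 0 0 0 0 0 / 0 0 0 0 0 0 / 0 0 0 0 0 0

.F..F.
......
.F....
......
......
......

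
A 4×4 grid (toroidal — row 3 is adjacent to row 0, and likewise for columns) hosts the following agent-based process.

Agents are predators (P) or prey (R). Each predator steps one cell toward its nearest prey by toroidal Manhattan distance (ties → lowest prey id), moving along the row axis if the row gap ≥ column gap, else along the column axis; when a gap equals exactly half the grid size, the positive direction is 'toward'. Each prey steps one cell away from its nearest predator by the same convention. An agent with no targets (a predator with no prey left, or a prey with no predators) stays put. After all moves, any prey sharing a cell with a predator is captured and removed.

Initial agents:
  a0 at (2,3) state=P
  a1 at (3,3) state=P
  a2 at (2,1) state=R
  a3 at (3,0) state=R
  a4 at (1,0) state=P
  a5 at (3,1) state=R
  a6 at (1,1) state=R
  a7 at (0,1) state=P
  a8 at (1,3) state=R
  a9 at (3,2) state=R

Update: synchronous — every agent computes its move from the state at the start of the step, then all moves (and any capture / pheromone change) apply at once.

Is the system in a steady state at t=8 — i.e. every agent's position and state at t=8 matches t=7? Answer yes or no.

no

t=1: a0@(1,3):P a1@(3,0):P a2@(2,0):R a4@(1,1):P a5@(2,1):R a6@(1,2):R a7@(3,1):P a8@(0,3):R
t=2: a0@(1,2):P a1@(2,0):P a2@(1,0):R a4@(2,1):P a5@(3,1):R a6@(1,1):R a7@(2,1):P a8@(3,3):R
t=3: a0@(1,1):P a1@(1,0):P a2@(0,0):R a4@(3,1):P a5@(0,1):R a7@(3,1):P a8@(0,3):R
t=4: a0@(0,1):P a1@(0,0):P a2@(3,0):R a4@(0,1):P a5@(3,1):R a7@(0,1):P a8@(3,3):R
t=5: a0@(3,1):P a1@(3,0):P a2@(2,0):R a4@(3,1):P a5@(2,1):R a7@(3,1):P a8@(2,3):R
t=6: a0@(2,1):P a1@(2,0):P a2@(1,0):R a4@(2,1):P a5@(1,1):R a7@(2,1):P a8@(1,3):R
t=7: a0@(1,1):P a1@(1,0):P a2@(0,0):R a4@(1,1):P a5@(0,1):R a7@(1,1):P a8@(0,3):R
t=8: a0@(0,1):P a1@(0,0):P a2@(3,0):R a4@(0,1):P a5@(3,1):R a7@(0,1):P a8@(3,3):R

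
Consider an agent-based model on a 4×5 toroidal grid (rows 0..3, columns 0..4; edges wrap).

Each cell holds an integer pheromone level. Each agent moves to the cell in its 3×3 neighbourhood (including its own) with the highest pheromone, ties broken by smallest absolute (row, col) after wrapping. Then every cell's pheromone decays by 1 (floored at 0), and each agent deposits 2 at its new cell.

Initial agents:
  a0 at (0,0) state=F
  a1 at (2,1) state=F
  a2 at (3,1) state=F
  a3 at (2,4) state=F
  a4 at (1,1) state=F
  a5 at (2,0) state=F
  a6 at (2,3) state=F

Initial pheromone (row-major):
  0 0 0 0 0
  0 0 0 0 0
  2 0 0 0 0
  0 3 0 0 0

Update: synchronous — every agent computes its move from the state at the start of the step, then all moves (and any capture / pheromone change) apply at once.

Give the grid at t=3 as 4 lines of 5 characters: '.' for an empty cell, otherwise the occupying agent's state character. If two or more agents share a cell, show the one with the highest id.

t=1: a0@(3,1) a1@(3,1) a2@(3,1) a3@(2,0) a4@(2,0) a5@(3,1) a6@(1,2) | pheromone: 0 0 0 0 0 / 0 0 2 0 0 / 5 0 0 0 0 / 0 10 0 0 0
t=2: a0@(3,1) a1@(3,1) a2@(3,1) a3@(3,1) a4@(3,1) a5@(3,1) a6@(1,2) | pheromone: 0 0 0 0 0 / 0 0 3 0 0 / 4 0 0 0 0 / 0 21 0 0 0
t=3: a0@(3,1) a1@(3,1) a2@(3,1) a3@(3,1) a4@(3,1) a5@(3,1) a6@(1,2) | pheromone: 0 0 0 0 0 / 0 0 4 0 0 / 3 0 0 0 0 / 0 32 0 0 0

.....
..F..
.....
.F...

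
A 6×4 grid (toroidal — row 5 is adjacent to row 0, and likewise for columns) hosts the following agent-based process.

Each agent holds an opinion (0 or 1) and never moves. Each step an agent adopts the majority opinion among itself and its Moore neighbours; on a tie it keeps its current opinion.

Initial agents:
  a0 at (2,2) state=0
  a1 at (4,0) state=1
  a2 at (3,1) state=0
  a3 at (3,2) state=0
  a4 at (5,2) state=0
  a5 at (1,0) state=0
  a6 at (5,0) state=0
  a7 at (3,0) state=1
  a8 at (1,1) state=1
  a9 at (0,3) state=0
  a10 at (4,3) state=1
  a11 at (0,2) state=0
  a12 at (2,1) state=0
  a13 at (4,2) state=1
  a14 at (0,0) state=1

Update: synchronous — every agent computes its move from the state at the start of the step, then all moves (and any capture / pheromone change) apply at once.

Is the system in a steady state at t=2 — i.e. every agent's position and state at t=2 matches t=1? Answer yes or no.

yes

t=1: a0@(2,2):0 a1@(4,0):1 a2@(3,1):0 a3@(3,2):0 a4@(5,2):0 a5@(1,0):0 a6@(5,0):1 a7@(3,0):1 a8@(1,1):0 a9@(0,3):0 a10@(4,3):1 a11@(0,2):0 a12@(2,1):0 a13@(4,2):0 a14@(0,0):0
t=2: (unchanged — steady state)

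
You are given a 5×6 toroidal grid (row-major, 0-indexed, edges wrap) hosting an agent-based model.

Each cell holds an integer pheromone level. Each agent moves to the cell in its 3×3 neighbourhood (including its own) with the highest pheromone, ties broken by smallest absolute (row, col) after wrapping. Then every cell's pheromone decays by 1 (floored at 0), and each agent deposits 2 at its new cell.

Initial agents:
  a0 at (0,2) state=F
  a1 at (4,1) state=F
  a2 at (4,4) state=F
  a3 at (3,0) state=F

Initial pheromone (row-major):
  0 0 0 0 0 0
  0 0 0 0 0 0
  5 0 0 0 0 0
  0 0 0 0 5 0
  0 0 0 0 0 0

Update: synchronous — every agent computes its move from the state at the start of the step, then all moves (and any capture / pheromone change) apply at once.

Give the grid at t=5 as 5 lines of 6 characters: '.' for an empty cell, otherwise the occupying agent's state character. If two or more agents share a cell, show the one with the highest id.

F.....
......
F.....
....F.
......

t=1: a0@(0,1) a1@(0,0) a2@(3,4) a3@(2,0) | pheromone: 2 2 0 0 0 0 / 0 0 0 0 0 0 / 6 0 0 0 0 0 / 0 0 0 0 6 0 / 0 0 0 0 0 0
t=2: a0@(0,0) a1@(0,0) a2@(3,4) a3@(2,0) | pheromone: 5 1 0 0 0 0 / 0 0 0 0 0 0 / 7 0 0 0 0 0 / 0 0 0 0 7 0 / 0 0 0 0 0 0
t=3: a0@(0,0) a1@(0,0) a2@(3,4) a3@(2,0) | pheromone: 8 0 0 0 0 0 / 0 0 0 0 0 0 / 8 0 0 0 0 0 / 0 0 0 0 8 0 / 0 0 0 0 0 0
t=4: a0@(0,0) a1@(0,0) a2@(3,4) a3@(2,0) | pheromone: 11 0 0 0 0 0 / 0 0 0 0 0 0 / 9 0 0 0 0 0 / 0 0 0 0 9 0 / 0 0 0 0 0 0
t=5: a0@(0,0) a1@(0,0) a2@(3,4) a3@(2,0) | pheromone: 14 0 0 0 0 0 / 0 0 0 0 0 0 / 10 0 0 0 0 0 / 0 0 0 0 10 0 / 0 0 0 0 0 0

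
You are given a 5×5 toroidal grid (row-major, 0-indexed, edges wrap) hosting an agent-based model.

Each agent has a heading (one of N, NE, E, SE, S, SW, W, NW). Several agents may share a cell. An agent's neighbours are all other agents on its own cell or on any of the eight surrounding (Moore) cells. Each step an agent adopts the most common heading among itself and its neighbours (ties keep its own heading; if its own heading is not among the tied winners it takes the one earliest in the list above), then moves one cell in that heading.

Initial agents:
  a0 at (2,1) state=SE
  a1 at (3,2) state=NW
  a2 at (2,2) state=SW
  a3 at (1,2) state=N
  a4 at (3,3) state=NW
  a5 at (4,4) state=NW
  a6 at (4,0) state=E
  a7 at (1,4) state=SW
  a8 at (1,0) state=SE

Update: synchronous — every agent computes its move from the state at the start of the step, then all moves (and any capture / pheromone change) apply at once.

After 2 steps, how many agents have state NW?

t=1: a0@(3,2):SE a1@(2,1):NW a2@(1,1):NW a3@(0,2):N a4@(2,2):NW a5@(3,3):NW a6@(4,1):E a7@(2,3):SW a8@(2,1):SE
t=2: a0@(2,1):NW a1@(1,0):NW a2@(0,0):NW a3@(4,2):N a4@(1,1):NW a5@(2,2):NW a6@(4,2):E a7@(1,2):NW a8@(1,0):NW

7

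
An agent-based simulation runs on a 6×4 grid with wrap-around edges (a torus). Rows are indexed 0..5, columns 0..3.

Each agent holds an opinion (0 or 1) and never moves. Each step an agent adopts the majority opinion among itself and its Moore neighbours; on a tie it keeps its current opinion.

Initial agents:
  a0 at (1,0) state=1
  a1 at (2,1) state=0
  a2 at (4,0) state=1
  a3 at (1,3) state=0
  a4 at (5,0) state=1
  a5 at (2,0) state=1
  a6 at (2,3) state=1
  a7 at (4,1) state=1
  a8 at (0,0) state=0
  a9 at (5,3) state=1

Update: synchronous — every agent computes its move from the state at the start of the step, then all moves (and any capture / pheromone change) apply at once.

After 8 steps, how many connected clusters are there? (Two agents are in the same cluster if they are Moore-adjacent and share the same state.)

1

t=1: a0@(1,0):1 a1@(2,1):1 a2@(4,0):1 a3@(1,3):1 a4@(5,0):1 a5@(2,0):1 a6@(2,3):1 a7@(4,1):1 a8@(0,0):1 a9@(5,3):1
t=2: (unchanged — steady state)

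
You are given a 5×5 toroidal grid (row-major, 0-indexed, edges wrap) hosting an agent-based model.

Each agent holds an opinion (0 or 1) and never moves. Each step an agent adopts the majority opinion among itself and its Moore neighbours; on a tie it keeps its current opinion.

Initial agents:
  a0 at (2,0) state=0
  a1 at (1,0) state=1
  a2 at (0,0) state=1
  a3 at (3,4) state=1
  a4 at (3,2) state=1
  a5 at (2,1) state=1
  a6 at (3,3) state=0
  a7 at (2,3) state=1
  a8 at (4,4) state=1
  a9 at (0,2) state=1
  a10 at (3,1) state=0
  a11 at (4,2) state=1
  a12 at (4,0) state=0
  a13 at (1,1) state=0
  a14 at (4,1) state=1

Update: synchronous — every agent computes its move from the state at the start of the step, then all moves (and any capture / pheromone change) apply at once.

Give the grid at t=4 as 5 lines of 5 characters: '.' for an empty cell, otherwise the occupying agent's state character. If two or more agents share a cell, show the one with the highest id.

t=1: a0@(2,0):0 a1@(1,0):1 a2@(0,0):1 a3@(3,4):1 a4@(3,2):1 a5@(2,1):1 a6@(3,3):1 a7@(2,3):1 a8@(4,4):1 a9@(0,2):1 a10@(3,1):1 a11@(4,2):1 a12@(4,0):1 a13@(1,1):1 a14@(4,1):1
t=2: a0@(2,0):1 a1@(1,0):1 a2@(0,0):1 a3@(3,4):1 a4@(3,2):1 a5@(2,1):1 a6@(3,3):1 a7@(2,3):1 a8@(4,4):1 a9@(0,2):1 a10@(3,1):1 a11@(4,2):1 a12@(4,0):1 a13@(1,1):1 a14@(4,1):1
t=3: (unchanged — steady state)

1.1..
11...
11.1.
.1111
111.1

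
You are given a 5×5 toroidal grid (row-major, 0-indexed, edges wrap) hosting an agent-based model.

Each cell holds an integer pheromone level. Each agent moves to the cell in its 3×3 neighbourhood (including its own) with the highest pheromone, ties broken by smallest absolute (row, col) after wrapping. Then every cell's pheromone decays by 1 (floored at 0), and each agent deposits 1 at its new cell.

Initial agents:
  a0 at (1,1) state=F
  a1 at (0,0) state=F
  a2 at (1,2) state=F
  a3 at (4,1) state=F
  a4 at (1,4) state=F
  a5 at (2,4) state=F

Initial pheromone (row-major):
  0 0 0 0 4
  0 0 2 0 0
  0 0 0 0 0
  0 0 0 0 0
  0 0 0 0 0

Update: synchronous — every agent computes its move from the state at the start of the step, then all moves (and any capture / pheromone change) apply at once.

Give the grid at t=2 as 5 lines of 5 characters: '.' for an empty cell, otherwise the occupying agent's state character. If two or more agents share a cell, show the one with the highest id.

....F
..F..
.....
.....
.....

t=1: a0@(1,2) a1@(0,4) a2@(1,2) a3@(0,0) a4@(0,4) a5@(1,0) | pheromone: 1 0 0 0 5 / 1 0 3 0 0 / 0 0 0 0 0 / 0 0 0 0 0 / 0 0 0 0 0
t=2: a0@(1,2) a1@(0,4) a2@(1,2) a3@(0,4) a4@(0,4) a5@(0,4) | pheromone: 0 0 0 0 8 / 0 0 4 0 0 / 0 0 0 0 0 / 0 0 0 0 0 / 0 0 0 0 0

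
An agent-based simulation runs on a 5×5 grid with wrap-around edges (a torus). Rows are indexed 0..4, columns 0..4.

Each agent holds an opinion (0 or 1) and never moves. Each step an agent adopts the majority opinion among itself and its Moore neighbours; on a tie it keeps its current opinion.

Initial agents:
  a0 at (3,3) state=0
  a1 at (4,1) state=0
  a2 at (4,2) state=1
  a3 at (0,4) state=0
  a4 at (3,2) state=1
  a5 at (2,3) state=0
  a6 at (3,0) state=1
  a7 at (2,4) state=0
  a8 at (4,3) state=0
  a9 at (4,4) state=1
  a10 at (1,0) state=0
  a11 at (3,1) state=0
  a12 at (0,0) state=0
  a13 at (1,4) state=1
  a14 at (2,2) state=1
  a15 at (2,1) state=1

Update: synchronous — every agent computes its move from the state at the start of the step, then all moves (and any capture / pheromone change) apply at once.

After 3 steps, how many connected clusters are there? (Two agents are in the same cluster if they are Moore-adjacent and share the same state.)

2

t=1: a0@(3,3):0 a1@(4,1):0 a2@(4,2):0 a3@(0,4):0 a4@(3,2):0 a5@(2,3):0 a6@(3,0):1 a7@(2,4):0 a8@(4,3):0 a9@(4,4):0 a10@(1,0):0 a11@(3,1):1 a12@(0,0):0 a13@(1,4):0 a14@(2,2):1 a15@(2,1):1
t=2: (unchanged — steady state)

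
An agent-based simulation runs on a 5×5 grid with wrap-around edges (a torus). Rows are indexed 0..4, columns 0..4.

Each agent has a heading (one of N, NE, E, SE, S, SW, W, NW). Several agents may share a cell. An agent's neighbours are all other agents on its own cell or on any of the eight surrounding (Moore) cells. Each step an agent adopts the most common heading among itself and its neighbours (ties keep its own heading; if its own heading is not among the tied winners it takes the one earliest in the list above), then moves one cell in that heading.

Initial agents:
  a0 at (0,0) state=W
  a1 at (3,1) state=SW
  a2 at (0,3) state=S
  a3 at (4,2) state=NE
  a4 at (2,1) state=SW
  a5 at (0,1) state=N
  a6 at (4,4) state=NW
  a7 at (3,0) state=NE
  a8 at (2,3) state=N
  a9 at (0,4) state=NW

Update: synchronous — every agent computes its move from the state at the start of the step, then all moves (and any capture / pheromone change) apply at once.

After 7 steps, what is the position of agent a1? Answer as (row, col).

t=1: a0@(4,4):NW a1@(4,0):SW a2@(4,2):NW a3@(3,3):NE a4@(3,0):SW a5@(4,1):N a6@(3,3):NW a7@(4,4):SW a8@(1,3):N a9@(4,3):NW
t=2: a0@(3,3):NW a1@(0,4):SW a2@(3,1):NW a3@(2,2):NW a4@(4,4):SW a5@(0,0):SW a6@(2,2):NW a7@(0,3):SW a8@(0,3):N a9@(3,2):NW
t=3: a0@(2,2):NW a1@(1,3):SW a2@(2,0):NW a3@(1,1):NW a4@(0,3):SW a5@(1,4):SW a6@(1,1):NW a7@(1,2):SW a8@(1,2):SW a9@(2,1):NW
t=4: a0@(1,1):NW a1@(2,2):SW a2@(1,4):NW a3@(0,0):NW a4@(1,2):SW a5@(2,3):SW a6@(0,0):NW a7@(2,1):SW a8@(2,1):SW a9@(1,0):NW
t=5: a0@(0,0):NW a1@(3,1):SW a2@(0,3):NW a3@(4,4):NW a4@(2,1):SW a5@(3,2):SW a6@(4,4):NW a7@(3,0):SW a8@(3,0):SW a9@(0,4):NW
t=6: a0@(4,4):NW a1@(4,0):SW a2@(4,2):NW a3@(3,3):NW a4@(3,0):SW a5@(4,1):SW a6@(3,3):NW a7@(4,4):SW a8@(4,4):SW a9@(4,3):NW
t=7: a0@(3,3):NW a1@(0,4):SW a2@(3,1):NW a3@(2,2):NW a4@(4,4):SW a5@(0,0):SW a6@(2,2):NW a7@(0,3):SW a8@(0,3):SW a9@(3,2):NW

(0, 4)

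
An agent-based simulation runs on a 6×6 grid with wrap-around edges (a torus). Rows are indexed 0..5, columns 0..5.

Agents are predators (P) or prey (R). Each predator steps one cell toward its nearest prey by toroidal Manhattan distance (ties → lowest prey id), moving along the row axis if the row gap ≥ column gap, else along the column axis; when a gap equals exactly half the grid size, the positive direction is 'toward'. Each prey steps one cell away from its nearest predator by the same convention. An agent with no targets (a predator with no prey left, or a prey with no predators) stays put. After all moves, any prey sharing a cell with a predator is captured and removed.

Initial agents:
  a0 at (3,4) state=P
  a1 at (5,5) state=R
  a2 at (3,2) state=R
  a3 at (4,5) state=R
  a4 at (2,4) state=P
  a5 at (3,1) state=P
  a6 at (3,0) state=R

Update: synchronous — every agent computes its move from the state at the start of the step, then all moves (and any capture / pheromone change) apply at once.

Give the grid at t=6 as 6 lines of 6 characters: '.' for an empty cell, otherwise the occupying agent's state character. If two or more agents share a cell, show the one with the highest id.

PR...P
......
.R....
......
......
.....P

t=1: a0@(3,3):P a1@(0,5):R a3@(5,5):R a4@(2,3):P a5@(3,2):P a6@(3,5):R
t=2: a0@(3,4):P a1@(5,5):R a3@(0,5):R a4@(2,4):P a5@(3,3):P a6@(3,0):R
t=3: a0@(3,5):P a1@(0,5):R a3@(5,5):R a4@(1,4):P a5@(3,4):P a6@(3,1):R
t=4: a0@(4,5):P a1@(5,5):R a3@(0,5):R a4@(0,4):P a5@(4,4):P a6@(3,2):R
t=5: a0@(5,5):P a3@(0,0):R a4@(0,5):P a5@(5,4):P a6@(3,1):R
t=6: a0@(0,5):P a3@(0,1):R a4@(0,0):P a5@(5,5):P a6@(2,1):R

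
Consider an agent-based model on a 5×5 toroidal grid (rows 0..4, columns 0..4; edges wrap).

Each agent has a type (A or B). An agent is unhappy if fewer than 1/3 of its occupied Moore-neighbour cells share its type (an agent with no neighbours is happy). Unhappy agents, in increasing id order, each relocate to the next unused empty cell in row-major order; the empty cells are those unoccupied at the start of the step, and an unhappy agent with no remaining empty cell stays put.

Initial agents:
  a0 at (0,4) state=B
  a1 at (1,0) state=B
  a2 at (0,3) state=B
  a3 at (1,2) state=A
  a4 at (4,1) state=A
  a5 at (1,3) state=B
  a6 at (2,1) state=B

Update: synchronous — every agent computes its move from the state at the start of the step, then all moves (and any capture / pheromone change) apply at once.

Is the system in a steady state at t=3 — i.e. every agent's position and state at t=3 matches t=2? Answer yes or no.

t=1: a0@(0,4):B a1@(1,0):B a2@(0,3):B a3@(0,0):A a4@(4,1):A a5@(1,3):B a6@(2,1):B
t=2: (unchanged — steady state)

yes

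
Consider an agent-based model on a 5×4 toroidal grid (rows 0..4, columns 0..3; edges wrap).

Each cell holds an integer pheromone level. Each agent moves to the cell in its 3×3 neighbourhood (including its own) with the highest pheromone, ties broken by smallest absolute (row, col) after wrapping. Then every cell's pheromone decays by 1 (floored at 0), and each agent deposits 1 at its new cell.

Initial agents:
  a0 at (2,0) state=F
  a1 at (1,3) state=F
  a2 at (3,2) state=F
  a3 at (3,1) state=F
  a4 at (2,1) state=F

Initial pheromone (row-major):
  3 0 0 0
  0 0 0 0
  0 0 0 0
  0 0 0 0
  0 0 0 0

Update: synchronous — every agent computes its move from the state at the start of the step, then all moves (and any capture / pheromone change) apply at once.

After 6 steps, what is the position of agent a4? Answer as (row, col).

t=1: a0@(1,0) a1@(0,0) a2@(2,1) a3@(2,0) a4@(1,0) | pheromone: 3 0 0 0 / 2 0 0 0 / 1 1 0 0 / 0 0 0 0 / 0 0 0 0
t=2: a0@(0,0) a1@(0,0) a2@(1,0) a3@(1,0) a4@(0,0) | pheromone: 5 0 0 0 / 3 0 0 0 / 0 0 0 0 / 0 0 0 0 / 0 0 0 0
t=3: a0@(0,0) a1@(0,0) a2@(0,0) a3@(0,0) a4@(0,0) | pheromone: 9 0 0 0 / 2 0 0 0 / 0 0 0 0 / 0 0 0 0 / 0 0 0 0
t=4: a0@(0,0) a1@(0,0) a2@(0,0) a3@(0,0) a4@(0,0) | pheromone: 13 0 0 0 / 1 0 0 0 / 0 0 0 0 / 0 0 0 0 / 0 0 0 0
t=5: a0@(0,0) a1@(0,0) a2@(0,0) a3@(0,0) a4@(0,0) | pheromone: 17 0 0 0 / 0 0 0 0 / 0 0 0 0 / 0 0 0 0 / 0 0 0 0
t=6: a0@(0,0) a1@(0,0) a2@(0,0) a3@(0,0) a4@(0,0) | pheromone: 21 0 0 0 / 0 0 0 0 / 0 0 0 0 / 0 0 0 0 / 0 0 0 0

(0, 0)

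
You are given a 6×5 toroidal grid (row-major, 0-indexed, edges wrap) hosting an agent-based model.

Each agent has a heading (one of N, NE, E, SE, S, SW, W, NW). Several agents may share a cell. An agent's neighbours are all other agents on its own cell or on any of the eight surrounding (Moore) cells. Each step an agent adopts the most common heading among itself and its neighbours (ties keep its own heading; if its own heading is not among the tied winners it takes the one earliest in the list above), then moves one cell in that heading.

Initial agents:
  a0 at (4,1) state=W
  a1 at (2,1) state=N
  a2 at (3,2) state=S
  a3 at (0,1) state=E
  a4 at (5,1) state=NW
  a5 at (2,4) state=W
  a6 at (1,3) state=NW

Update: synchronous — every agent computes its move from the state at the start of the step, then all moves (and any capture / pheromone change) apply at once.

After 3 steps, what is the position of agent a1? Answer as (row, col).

t=1: a0@(4,0):W a1@(1,1):N a2@(4,2):S a3@(0,2):E a4@(4,0):NW a5@(2,3):W a6@(0,2):NW
t=2: a0@(4,4):W a1@(0,1):N a2@(5,2):S a3@(0,3):E a4@(3,4):NW a5@(2,2):W a6@(5,1):NW
t=3: a0@(4,3):W a1@(5,1):N a2@(0,2):S a3@(0,4):E a4@(2,3):NW a5@(2,1):W a6@(4,0):NW

(5, 1)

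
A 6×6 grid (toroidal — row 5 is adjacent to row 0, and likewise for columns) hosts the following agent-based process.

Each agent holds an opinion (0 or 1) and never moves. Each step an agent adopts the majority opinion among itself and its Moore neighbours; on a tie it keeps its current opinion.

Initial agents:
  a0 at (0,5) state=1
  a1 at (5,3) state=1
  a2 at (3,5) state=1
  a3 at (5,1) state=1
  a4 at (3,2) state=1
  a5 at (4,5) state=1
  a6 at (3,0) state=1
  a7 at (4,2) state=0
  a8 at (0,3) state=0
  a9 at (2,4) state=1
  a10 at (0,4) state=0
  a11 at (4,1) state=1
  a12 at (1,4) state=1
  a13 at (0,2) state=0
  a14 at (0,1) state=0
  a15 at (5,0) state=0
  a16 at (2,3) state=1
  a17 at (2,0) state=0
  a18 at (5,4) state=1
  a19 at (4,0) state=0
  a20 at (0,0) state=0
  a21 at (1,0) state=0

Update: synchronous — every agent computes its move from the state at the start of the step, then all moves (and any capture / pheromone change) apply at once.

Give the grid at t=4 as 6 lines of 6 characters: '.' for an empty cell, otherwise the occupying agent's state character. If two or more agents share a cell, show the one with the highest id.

t=1: a0@(0,5):0 a1@(5,3):0 a2@(3,5):1 a3@(5,1):0 a4@(3,2):1 a5@(4,5):1 a6@(3,0):1 a7@(4,2):1 a8@(0,3):0 a9@(2,4):1 a10@(0,4):1 a11@(4,1):1 a12@(1,4):1 a13@(0,2):0 a14@(0,1):0 a15@(5,0):0 a16@(2,3):1 a17@(2,0):0 a18@(5,4):1 a19@(4,0):1 a20@(0,0):0 a21@(1,0):0
t=2: (unchanged — steady state)

000010
0...1.
0..11.
1.1..1
111..1
00.01.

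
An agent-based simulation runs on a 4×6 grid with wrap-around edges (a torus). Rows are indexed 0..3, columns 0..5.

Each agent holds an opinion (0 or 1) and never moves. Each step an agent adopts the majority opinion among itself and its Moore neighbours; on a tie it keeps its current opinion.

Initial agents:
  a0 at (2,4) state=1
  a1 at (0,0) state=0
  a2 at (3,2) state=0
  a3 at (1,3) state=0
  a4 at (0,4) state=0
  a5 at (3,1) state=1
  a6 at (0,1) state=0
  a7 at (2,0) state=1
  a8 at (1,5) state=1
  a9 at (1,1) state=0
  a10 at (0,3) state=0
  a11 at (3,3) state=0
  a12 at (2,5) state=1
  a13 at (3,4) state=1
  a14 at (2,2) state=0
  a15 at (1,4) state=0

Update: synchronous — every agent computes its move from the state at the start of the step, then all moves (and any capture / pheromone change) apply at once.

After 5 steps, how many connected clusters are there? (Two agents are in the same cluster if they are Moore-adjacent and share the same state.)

t=1: a0@(2,4):1 a1@(0,0):0 a2@(3,2):0 a3@(1,3):0 a4@(0,4):0 a5@(3,1):0 a6@(0,1):0 a7@(2,0):1 a8@(1,5):1 a9@(1,1):0 a10@(0,3):0 a11@(3,3):0 a12@(2,5):1 a13@(3,4):1 a14@(2,2):0 a15@(1,4):0
t=2: (unchanged — steady state)

2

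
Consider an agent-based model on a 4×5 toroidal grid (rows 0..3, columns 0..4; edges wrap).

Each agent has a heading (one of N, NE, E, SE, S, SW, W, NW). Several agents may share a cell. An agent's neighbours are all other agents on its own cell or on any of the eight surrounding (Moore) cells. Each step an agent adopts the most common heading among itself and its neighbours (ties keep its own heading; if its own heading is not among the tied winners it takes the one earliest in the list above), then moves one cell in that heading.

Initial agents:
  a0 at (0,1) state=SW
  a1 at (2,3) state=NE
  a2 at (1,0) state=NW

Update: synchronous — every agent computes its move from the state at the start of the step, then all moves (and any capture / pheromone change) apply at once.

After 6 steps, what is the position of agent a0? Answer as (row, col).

t=1: a0@(1,0):SW a1@(1,4):NE a2@(0,4):NW
t=2: a0@(2,4):SW a1@(0,0):NE a2@(3,3):NW
t=3: a0@(3,3):SW a1@(3,1):NE a2@(2,2):NW
t=4: a0@(0,2):SW a1@(2,2):NE a2@(1,1):NW
t=5: a0@(1,1):SW a1@(1,3):NE a2@(0,0):NW
t=6: a0@(2,0):SW a1@(0,4):NE a2@(3,4):NW

(2, 0)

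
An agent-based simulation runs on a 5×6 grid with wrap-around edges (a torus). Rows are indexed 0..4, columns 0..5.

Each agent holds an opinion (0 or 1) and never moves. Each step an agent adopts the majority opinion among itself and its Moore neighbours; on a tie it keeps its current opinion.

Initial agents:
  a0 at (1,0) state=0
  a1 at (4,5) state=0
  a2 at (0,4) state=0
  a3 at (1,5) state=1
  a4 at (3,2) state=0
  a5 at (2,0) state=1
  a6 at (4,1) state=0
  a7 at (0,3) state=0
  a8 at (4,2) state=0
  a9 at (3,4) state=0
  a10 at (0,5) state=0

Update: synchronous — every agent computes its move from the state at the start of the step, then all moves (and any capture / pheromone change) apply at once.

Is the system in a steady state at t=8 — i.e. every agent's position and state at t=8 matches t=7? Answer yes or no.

yes

t=1: a0@(1,0):0 a1@(4,5):0 a2@(0,4):0 a3@(1,5):0 a4@(3,2):0 a5@(2,0):1 a6@(4,1):0 a7@(0,3):0 a8@(4,2):0 a9@(3,4):0 a10@(0,5):0
t=2: a0@(1,0):0 a1@(4,5):0 a2@(0,4):0 a3@(1,5):0 a4@(3,2):0 a5@(2,0):0 a6@(4,1):0 a7@(0,3):0 a8@(4,2):0 a9@(3,4):0 a10@(0,5):0
t=3: (unchanged — steady state)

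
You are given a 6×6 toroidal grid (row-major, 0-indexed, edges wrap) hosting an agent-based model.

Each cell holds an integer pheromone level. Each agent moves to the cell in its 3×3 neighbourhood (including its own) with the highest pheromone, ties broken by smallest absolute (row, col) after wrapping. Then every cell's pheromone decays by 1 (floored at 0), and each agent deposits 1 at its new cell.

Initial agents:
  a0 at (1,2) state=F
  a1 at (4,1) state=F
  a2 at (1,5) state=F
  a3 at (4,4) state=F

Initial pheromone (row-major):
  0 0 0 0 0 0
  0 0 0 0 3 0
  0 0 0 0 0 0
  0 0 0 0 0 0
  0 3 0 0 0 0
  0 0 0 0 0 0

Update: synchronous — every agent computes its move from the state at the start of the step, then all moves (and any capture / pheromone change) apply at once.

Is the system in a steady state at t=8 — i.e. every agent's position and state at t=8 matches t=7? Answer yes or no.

t=1: a0@(0,1) a1@(4,1) a2@(1,4) a3@(3,3) | pheromone: 0 1 0 0 0 0 / 0 0 0 0 3 0 / 0 0 0 0 0 0 / 0 0 0 1 0 0 / 0 3 0 0 0 0 / 0 0 0 0 0 0
t=2: (unchanged — steady state)

yes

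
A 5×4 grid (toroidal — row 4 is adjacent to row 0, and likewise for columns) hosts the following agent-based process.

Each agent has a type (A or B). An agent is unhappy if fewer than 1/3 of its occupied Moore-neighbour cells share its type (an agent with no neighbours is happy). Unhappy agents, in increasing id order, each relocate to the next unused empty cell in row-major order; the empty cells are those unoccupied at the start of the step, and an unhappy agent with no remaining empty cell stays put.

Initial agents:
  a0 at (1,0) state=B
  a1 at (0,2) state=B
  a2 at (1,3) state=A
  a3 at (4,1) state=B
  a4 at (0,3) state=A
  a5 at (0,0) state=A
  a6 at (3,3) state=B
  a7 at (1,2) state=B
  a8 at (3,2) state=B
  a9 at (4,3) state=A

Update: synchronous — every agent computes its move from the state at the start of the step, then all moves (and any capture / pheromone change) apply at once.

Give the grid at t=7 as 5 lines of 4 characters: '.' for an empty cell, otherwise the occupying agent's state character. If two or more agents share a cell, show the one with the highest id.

ABBA
..BA
....
..BB
.B.A

t=1: a0@(0,1):B a1@(0,2):B a2@(1,3):A a3@(4,1):B a4@(0,3):A a5@(0,0):A a6@(3,3):B a7@(1,2):B a8@(3,2):B a9@(4,3):A
t=2: (unchanged — steady state)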